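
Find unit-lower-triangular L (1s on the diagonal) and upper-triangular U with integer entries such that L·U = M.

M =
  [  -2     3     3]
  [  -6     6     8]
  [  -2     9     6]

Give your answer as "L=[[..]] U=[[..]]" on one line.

  row1 -= 3·row0 → [0,-3,-1]
  row2 -= 1·row0 → [0,6,3]
  row2 -= -2·row1 → [0,0,1]

L=[[1,0,0],[3,1,0],[1,-2,1]] U=[[-2,3,3],[0,-3,-1],[0,0,1]]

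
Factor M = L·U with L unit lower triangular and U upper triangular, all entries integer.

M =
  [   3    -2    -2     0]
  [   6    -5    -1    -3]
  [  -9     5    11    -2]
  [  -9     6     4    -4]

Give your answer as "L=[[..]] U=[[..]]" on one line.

  r1 -= 2·r0 → [0,-1,3,-3]
  r2 -= -3·r0 → [0,-1,5,-2]
  r3 -= -3·r0 → [0,0,-2,-4]
  r2 -= 1·r1 → [0,0,2,1]
  r3 -= 0·r1 → [0,0,-2,-4]
  r3 -= -1·r2 → [0,0,0,-3]

L=[[1,0,0,0],[2,1,0,0],[-3,1,1,0],[-3,0,-1,1]] U=[[3,-2,-2,0],[0,-1,3,-3],[0,0,2,1],[0,0,0,-3]]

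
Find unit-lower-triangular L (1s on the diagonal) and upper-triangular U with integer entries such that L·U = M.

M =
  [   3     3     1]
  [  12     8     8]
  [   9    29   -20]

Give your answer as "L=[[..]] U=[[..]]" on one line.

  row1 -= 4·row0 → [0,-4,4]
  row2 -= 3·row0 → [0,20,-23]
  row2 -= -5·row1 → [0,0,-3]

L=[[1,0,0],[4,1,0],[3,-5,1]] U=[[3,3,1],[0,-4,4],[0,0,-3]]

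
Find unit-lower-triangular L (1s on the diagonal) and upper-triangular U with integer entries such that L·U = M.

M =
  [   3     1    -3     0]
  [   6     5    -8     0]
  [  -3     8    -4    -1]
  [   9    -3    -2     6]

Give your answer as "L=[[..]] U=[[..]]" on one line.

L=[[1,0,0,0],[2,1,0,0],[-1,3,1,0],[3,-2,-3,1]] U=[[3,1,-3,0],[0,3,-2,0],[0,0,-1,-1],[0,0,0,3]]

  row1 -= 2·row0 → [0,3,-2,0]
  row2 -= -1·row0 → [0,9,-7,-1]
  row3 -= 3·row0 → [0,-6,7,6]
  row2 -= 3·row1 → [0,0,-1,-1]
  row3 -= -2·row1 → [0,0,3,6]
  row3 -= -3·row2 → [0,0,0,3]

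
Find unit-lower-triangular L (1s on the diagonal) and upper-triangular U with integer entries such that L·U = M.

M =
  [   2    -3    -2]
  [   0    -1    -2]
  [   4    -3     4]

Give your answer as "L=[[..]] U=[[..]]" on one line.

  row1 -= 0·row0 → [0,-1,-2]
  row2 -= 2·row0 → [0,3,8]
  row2 -= -3·row1 → [0,0,2]

L=[[1,0,0],[0,1,0],[2,-3,1]] U=[[2,-3,-2],[0,-1,-2],[0,0,2]]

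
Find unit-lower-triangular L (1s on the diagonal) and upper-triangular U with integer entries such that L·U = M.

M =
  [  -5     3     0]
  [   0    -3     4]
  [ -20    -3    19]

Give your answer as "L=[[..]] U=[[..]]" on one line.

L=[[1,0,0],[0,1,0],[4,5,1]] U=[[-5,3,0],[0,-3,4],[0,0,-1]]

  row1 -= 0·row0 → [0,-3,4]
  row2 -= 4·row0 → [0,-15,19]
  row2 -= 5·row1 → [0,0,-1]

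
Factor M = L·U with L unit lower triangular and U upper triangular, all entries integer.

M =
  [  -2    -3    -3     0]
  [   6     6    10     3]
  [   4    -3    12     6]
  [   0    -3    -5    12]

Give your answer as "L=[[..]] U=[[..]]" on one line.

  r1 -= -3·r0 → [0,-3,1,3]
  r2 -= -2·r0 → [0,-9,6,6]
  r3 -= 0·r0 → [0,-3,-5,12]
  r2 -= 3·r1 → [0,0,3,-3]
  r3 -= 1·r1 → [0,0,-6,9]
  r3 -= -2·r2 → [0,0,0,3]

L=[[1,0,0,0],[-3,1,0,0],[-2,3,1,0],[0,1,-2,1]] U=[[-2,-3,-3,0],[0,-3,1,3],[0,0,3,-3],[0,0,0,3]]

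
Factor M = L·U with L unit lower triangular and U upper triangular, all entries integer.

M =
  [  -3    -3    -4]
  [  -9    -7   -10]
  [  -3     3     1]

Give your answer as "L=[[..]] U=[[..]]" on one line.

L=[[1,0,0],[3,1,0],[1,3,1]] U=[[-3,-3,-4],[0,2,2],[0,0,-1]]

  R1 -= 3·R0 → [0,2,2]
  R2 -= 1·R0 → [0,6,5]
  R2 -= 3·R1 → [0,0,-1]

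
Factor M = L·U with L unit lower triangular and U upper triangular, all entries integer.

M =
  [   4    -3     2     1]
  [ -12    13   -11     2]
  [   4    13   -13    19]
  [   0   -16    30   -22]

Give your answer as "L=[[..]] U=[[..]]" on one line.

  R1 -= -3·R0 → [0,4,-5,5]
  R2 -= 1·R0 → [0,16,-15,18]
  R3 -= 0·R0 → [0,-16,30,-22]
  R2 -= 4·R1 → [0,0,5,-2]
  R3 -= -4·R1 → [0,0,10,-2]
  R3 -= 2·R2 → [0,0,0,2]

L=[[1,0,0,0],[-3,1,0,0],[1,4,1,0],[0,-4,2,1]] U=[[4,-3,2,1],[0,4,-5,5],[0,0,5,-2],[0,0,0,2]]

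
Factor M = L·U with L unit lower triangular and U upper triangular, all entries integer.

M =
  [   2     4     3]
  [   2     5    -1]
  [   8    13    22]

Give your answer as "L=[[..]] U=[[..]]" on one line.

  R1 -= 1·R0 → [0,1,-4]
  R2 -= 4·R0 → [0,-3,10]
  R2 -= -3·R1 → [0,0,-2]

L=[[1,0,0],[1,1,0],[4,-3,1]] U=[[2,4,3],[0,1,-4],[0,0,-2]]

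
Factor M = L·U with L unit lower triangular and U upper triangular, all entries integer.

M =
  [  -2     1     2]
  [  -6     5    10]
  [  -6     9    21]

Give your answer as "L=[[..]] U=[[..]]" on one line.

L=[[1,0,0],[3,1,0],[3,3,1]] U=[[-2,1,2],[0,2,4],[0,0,3]]

  r1 -= 3·r0 → [0,2,4]
  r2 -= 3·r0 → [0,6,15]
  r2 -= 3·r1 → [0,0,3]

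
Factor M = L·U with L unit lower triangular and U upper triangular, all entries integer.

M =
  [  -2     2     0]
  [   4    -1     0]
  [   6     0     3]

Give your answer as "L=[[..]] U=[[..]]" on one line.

L=[[1,0,0],[-2,1,0],[-3,2,1]] U=[[-2,2,0],[0,3,0],[0,0,3]]

  R1 -= -2·R0 → [0,3,0]
  R2 -= -3·R0 → [0,6,3]
  R2 -= 2·R1 → [0,0,3]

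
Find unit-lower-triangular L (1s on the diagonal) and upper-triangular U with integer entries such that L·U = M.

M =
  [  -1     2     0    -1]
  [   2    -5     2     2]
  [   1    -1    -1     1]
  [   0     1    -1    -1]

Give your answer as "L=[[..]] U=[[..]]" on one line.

  row1 -= -2·row0 → [0,-1,2,0]
  row2 -= -1·row0 → [0,1,-1,0]
  row3 -= 0·row0 → [0,1,-1,-1]
  row2 -= -1·row1 → [0,0,1,0]
  row3 -= -1·row1 → [0,0,1,-1]
  row3 -= 1·row2 → [0,0,0,-1]

L=[[1,0,0,0],[-2,1,0,0],[-1,-1,1,0],[0,-1,1,1]] U=[[-1,2,0,-1],[0,-1,2,0],[0,0,1,0],[0,0,0,-1]]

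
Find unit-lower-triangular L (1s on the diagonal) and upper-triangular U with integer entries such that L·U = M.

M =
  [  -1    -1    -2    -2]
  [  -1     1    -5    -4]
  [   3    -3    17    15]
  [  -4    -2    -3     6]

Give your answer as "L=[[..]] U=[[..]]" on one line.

L=[[1,0,0,0],[1,1,0,0],[-3,-3,1,0],[4,1,4,1]] U=[[-1,-1,-2,-2],[0,2,-3,-2],[0,0,2,3],[0,0,0,4]]

  R1 -= 1·R0 → [0,2,-3,-2]
  R2 -= -3·R0 → [0,-6,11,9]
  R3 -= 4·R0 → [0,2,5,14]
  R2 -= -3·R1 → [0,0,2,3]
  R3 -= 1·R1 → [0,0,8,16]
  R3 -= 4·R2 → [0,0,0,4]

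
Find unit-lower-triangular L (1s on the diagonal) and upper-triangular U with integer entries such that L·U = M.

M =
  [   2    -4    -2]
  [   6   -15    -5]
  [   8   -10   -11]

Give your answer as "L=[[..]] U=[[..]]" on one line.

  R1 -= 3·R0 → [0,-3,1]
  R2 -= 4·R0 → [0,6,-3]
  R2 -= -2·R1 → [0,0,-1]

L=[[1,0,0],[3,1,0],[4,-2,1]] U=[[2,-4,-2],[0,-3,1],[0,0,-1]]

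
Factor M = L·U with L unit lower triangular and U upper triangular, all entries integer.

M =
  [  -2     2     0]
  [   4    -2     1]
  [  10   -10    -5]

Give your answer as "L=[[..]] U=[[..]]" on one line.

L=[[1,0,0],[-2,1,0],[-5,0,1]] U=[[-2,2,0],[0,2,1],[0,0,-5]]

  R1 -= -2·R0 → [0,2,1]
  R2 -= -5·R0 → [0,0,-5]
  R2 -= 0·R1 → [0,0,-5]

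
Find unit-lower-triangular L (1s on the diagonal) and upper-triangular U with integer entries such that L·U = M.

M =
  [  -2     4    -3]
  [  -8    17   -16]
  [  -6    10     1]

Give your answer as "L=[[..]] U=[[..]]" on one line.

  R1 -= 4·R0 → [0,1,-4]
  R2 -= 3·R0 → [0,-2,10]
  R2 -= -2·R1 → [0,0,2]

L=[[1,0,0],[4,1,0],[3,-2,1]] U=[[-2,4,-3],[0,1,-4],[0,0,2]]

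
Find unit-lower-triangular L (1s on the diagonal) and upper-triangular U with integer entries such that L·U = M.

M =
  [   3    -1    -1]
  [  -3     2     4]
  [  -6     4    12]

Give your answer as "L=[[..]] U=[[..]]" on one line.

L=[[1,0,0],[-1,1,0],[-2,2,1]] U=[[3,-1,-1],[0,1,3],[0,0,4]]

  R1 -= -1·R0 → [0,1,3]
  R2 -= -2·R0 → [0,2,10]
  R2 -= 2·R1 → [0,0,4]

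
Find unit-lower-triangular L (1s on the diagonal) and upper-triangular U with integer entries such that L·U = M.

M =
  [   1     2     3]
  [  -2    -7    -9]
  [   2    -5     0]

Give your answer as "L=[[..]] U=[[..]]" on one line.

L=[[1,0,0],[-2,1,0],[2,3,1]] U=[[1,2,3],[0,-3,-3],[0,0,3]]

  row1 -= -2·row0 → [0,-3,-3]
  row2 -= 2·row0 → [0,-9,-6]
  row2 -= 3·row1 → [0,0,3]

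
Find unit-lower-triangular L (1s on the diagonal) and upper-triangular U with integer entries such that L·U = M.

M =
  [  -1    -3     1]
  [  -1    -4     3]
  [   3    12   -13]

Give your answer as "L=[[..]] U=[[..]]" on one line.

  r1 -= 1·r0 → [0,-1,2]
  r2 -= -3·r0 → [0,3,-10]
  r2 -= -3·r1 → [0,0,-4]

L=[[1,0,0],[1,1,0],[-3,-3,1]] U=[[-1,-3,1],[0,-1,2],[0,0,-4]]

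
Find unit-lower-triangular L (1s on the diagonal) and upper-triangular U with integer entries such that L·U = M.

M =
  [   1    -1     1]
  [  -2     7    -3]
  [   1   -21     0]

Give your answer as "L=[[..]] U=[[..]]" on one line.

  R1 -= -2·R0 → [0,5,-1]
  R2 -= 1·R0 → [0,-20,-1]
  R2 -= -4·R1 → [0,0,-5]

L=[[1,0,0],[-2,1,0],[1,-4,1]] U=[[1,-1,1],[0,5,-1],[0,0,-5]]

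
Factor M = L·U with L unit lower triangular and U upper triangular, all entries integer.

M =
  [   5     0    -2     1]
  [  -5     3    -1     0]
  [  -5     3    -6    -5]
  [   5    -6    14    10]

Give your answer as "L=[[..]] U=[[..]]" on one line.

L=[[1,0,0,0],[-1,1,0,0],[-1,1,1,0],[1,-2,-2,1]] U=[[5,0,-2,1],[0,3,-3,1],[0,0,-5,-5],[0,0,0,1]]

  row1 -= -1·row0 → [0,3,-3,1]
  row2 -= -1·row0 → [0,3,-8,-4]
  row3 -= 1·row0 → [0,-6,16,9]
  row2 -= 1·row1 → [0,0,-5,-5]
  row3 -= -2·row1 → [0,0,10,11]
  row3 -= -2·row2 → [0,0,0,1]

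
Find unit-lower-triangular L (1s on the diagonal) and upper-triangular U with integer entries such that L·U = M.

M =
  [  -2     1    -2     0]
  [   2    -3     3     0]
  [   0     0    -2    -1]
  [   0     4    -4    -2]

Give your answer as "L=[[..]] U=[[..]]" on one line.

  R1 -= -1·R0 → [0,-2,1,0]
  R2 -= 0·R0 → [0,0,-2,-1]
  R3 -= 0·R0 → [0,4,-4,-2]
  R2 -= 0·R1 → [0,0,-2,-1]
  R3 -= -2·R1 → [0,0,-2,-2]
  R3 -= 1·R2 → [0,0,0,-1]

L=[[1,0,0,0],[-1,1,0,0],[0,0,1,0],[0,-2,1,1]] U=[[-2,1,-2,0],[0,-2,1,0],[0,0,-2,-1],[0,0,0,-1]]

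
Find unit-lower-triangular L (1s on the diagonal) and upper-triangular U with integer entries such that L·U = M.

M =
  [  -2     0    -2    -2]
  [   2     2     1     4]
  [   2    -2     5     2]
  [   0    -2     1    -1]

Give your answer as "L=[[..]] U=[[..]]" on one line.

  row1 -= -1·row0 → [0,2,-1,2]
  row2 -= -1·row0 → [0,-2,3,0]
  row3 -= 0·row0 → [0,-2,1,-1]
  row2 -= -1·row1 → [0,0,2,2]
  row3 -= -1·row1 → [0,0,0,1]
  row3 -= 0·row2 → [0,0,0,1]

L=[[1,0,0,0],[-1,1,0,0],[-1,-1,1,0],[0,-1,0,1]] U=[[-2,0,-2,-2],[0,2,-1,2],[0,0,2,2],[0,0,0,1]]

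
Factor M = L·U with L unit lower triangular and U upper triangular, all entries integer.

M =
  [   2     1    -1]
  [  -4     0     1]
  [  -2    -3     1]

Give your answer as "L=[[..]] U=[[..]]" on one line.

  row1 -= -2·row0 → [0,2,-1]
  row2 -= -1·row0 → [0,-2,0]
  row2 -= -1·row1 → [0,0,-1]

L=[[1,0,0],[-2,1,0],[-1,-1,1]] U=[[2,1,-1],[0,2,-1],[0,0,-1]]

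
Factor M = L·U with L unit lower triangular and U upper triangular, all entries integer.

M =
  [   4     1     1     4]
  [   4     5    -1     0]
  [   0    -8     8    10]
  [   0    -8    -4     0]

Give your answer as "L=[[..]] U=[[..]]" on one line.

  r1 -= 1·r0 → [0,4,-2,-4]
  r2 -= 0·r0 → [0,-8,8,10]
  r3 -= 0·r0 → [0,-8,-4,0]
  r2 -= -2·r1 → [0,0,4,2]
  r3 -= -2·r1 → [0,0,-8,-8]
  r3 -= -2·r2 → [0,0,0,-4]

L=[[1,0,0,0],[1,1,0,0],[0,-2,1,0],[0,-2,-2,1]] U=[[4,1,1,4],[0,4,-2,-4],[0,0,4,2],[0,0,0,-4]]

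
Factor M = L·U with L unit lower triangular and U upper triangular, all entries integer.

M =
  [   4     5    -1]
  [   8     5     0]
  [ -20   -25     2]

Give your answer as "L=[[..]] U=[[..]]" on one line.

  r1 -= 2·r0 → [0,-5,2]
  r2 -= -5·r0 → [0,0,-3]
  r2 -= 0·r1 → [0,0,-3]

L=[[1,0,0],[2,1,0],[-5,0,1]] U=[[4,5,-1],[0,-5,2],[0,0,-3]]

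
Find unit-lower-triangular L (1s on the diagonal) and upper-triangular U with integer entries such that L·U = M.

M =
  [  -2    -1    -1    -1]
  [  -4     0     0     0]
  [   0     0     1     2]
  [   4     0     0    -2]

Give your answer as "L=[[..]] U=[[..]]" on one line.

L=[[1,0,0,0],[2,1,0,0],[0,0,1,0],[-2,-1,0,1]] U=[[-2,-1,-1,-1],[0,2,2,2],[0,0,1,2],[0,0,0,-2]]

  row1 -= 2·row0 → [0,2,2,2]
  row2 -= 0·row0 → [0,0,1,2]
  row3 -= -2·row0 → [0,-2,-2,-4]
  row2 -= 0·row1 → [0,0,1,2]
  row3 -= -1·row1 → [0,0,0,-2]
  row3 -= 0·row2 → [0,0,0,-2]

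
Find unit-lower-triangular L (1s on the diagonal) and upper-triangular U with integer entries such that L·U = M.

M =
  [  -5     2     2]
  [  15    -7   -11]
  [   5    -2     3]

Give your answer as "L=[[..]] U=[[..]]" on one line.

  row1 -= -3·row0 → [0,-1,-5]
  row2 -= -1·row0 → [0,0,5]
  row2 -= 0·row1 → [0,0,5]

L=[[1,0,0],[-3,1,0],[-1,0,1]] U=[[-5,2,2],[0,-1,-5],[0,0,5]]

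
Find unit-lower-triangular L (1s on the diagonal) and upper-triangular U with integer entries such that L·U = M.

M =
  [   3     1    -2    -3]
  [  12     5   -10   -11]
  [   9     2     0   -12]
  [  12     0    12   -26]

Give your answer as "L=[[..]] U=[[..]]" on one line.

L=[[1,0,0,0],[4,1,0,0],[3,-1,1,0],[4,-4,3,1]] U=[[3,1,-2,-3],[0,1,-2,1],[0,0,4,-2],[0,0,0,-4]]

  R1 -= 4·R0 → [0,1,-2,1]
  R2 -= 3·R0 → [0,-1,6,-3]
  R3 -= 4·R0 → [0,-4,20,-14]
  R2 -= -1·R1 → [0,0,4,-2]
  R3 -= -4·R1 → [0,0,12,-10]
  R3 -= 3·R2 → [0,0,0,-4]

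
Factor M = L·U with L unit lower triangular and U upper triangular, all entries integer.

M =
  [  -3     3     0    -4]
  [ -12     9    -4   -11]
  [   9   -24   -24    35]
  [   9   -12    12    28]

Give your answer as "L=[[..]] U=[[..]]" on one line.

L=[[1,0,0,0],[4,1,0,0],[-3,5,1,0],[-3,1,-4,1]] U=[[-3,3,0,-4],[0,-3,-4,5],[0,0,-4,-2],[0,0,0,3]]

  r1 -= 4·r0 → [0,-3,-4,5]
  r2 -= -3·r0 → [0,-15,-24,23]
  r3 -= -3·r0 → [0,-3,12,16]
  r2 -= 5·r1 → [0,0,-4,-2]
  r3 -= 1·r1 → [0,0,16,11]
  r3 -= -4·r2 → [0,0,0,3]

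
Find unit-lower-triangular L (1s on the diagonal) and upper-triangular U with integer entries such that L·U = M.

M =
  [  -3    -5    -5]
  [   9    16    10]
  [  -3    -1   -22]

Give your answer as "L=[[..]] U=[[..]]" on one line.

L=[[1,0,0],[-3,1,0],[1,4,1]] U=[[-3,-5,-5],[0,1,-5],[0,0,3]]

  R1 -= -3·R0 → [0,1,-5]
  R2 -= 1·R0 → [0,4,-17]
  R2 -= 4·R1 → [0,0,3]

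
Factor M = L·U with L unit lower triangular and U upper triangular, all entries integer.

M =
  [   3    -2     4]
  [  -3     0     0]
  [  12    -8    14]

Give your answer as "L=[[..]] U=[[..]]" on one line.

L=[[1,0,0],[-1,1,0],[4,0,1]] U=[[3,-2,4],[0,-2,4],[0,0,-2]]

  r1 -= -1·r0 → [0,-2,4]
  r2 -= 4·r0 → [0,0,-2]
  r2 -= 0·r1 → [0,0,-2]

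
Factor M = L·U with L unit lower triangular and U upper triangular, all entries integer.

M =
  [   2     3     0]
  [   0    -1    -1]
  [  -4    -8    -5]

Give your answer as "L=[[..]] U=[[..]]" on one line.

L=[[1,0,0],[0,1,0],[-2,2,1]] U=[[2,3,0],[0,-1,-1],[0,0,-3]]

  R1 -= 0·R0 → [0,-1,-1]
  R2 -= -2·R0 → [0,-2,-5]
  R2 -= 2·R1 → [0,0,-3]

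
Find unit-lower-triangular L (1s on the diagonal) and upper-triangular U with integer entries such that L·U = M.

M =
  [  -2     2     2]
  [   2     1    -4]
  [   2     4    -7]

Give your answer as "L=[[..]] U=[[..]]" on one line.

L=[[1,0,0],[-1,1,0],[-1,2,1]] U=[[-2,2,2],[0,3,-2],[0,0,-1]]

  R1 -= -1·R0 → [0,3,-2]
  R2 -= -1·R0 → [0,6,-5]
  R2 -= 2·R1 → [0,0,-1]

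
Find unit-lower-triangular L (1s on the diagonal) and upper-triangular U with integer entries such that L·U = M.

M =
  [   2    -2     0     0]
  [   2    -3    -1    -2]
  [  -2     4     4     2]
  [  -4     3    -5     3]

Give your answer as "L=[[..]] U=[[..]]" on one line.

  row1 -= 1·row0 → [0,-1,-1,-2]
  row2 -= -1·row0 → [0,2,4,2]
  row3 -= -2·row0 → [0,-1,-5,3]
  row2 -= -2·row1 → [0,0,2,-2]
  row3 -= 1·row1 → [0,0,-4,5]
  row3 -= -2·row2 → [0,0,0,1]

L=[[1,0,0,0],[1,1,0,0],[-1,-2,1,0],[-2,1,-2,1]] U=[[2,-2,0,0],[0,-1,-1,-2],[0,0,2,-2],[0,0,0,1]]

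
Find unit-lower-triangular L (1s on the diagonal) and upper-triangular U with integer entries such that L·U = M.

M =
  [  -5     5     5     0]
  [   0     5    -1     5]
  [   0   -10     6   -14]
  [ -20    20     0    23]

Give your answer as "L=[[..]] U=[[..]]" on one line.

  R1 -= 0·R0 → [0,5,-1,5]
  R2 -= 0·R0 → [0,-10,6,-14]
  R3 -= 4·R0 → [0,0,-20,23]
  R2 -= -2·R1 → [0,0,4,-4]
  R3 -= 0·R1 → [0,0,-20,23]
  R3 -= -5·R2 → [0,0,0,3]

L=[[1,0,0,0],[0,1,0,0],[0,-2,1,0],[4,0,-5,1]] U=[[-5,5,5,0],[0,5,-1,5],[0,0,4,-4],[0,0,0,3]]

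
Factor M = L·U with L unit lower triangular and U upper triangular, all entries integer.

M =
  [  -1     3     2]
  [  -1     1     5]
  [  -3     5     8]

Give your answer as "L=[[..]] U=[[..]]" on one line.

L=[[1,0,0],[1,1,0],[3,2,1]] U=[[-1,3,2],[0,-2,3],[0,0,-4]]

  R1 -= 1·R0 → [0,-2,3]
  R2 -= 3·R0 → [0,-4,2]
  R2 -= 2·R1 → [0,0,-4]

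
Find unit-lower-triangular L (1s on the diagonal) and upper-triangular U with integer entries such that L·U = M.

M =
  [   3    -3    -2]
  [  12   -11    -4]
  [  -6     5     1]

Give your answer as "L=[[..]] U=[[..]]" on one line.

L=[[1,0,0],[4,1,0],[-2,-1,1]] U=[[3,-3,-2],[0,1,4],[0,0,1]]

  row1 -= 4·row0 → [0,1,4]
  row2 -= -2·row0 → [0,-1,-3]
  row2 -= -1·row1 → [0,0,1]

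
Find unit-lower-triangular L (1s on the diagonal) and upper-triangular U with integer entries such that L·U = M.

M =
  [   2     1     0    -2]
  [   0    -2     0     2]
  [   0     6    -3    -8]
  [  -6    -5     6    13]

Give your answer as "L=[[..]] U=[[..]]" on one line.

  R1 -= 0·R0 → [0,-2,0,2]
  R2 -= 0·R0 → [0,6,-3,-8]
  R3 -= -3·R0 → [0,-2,6,7]
  R2 -= -3·R1 → [0,0,-3,-2]
  R3 -= 1·R1 → [0,0,6,5]
  R3 -= -2·R2 → [0,0,0,1]

L=[[1,0,0,0],[0,1,0,0],[0,-3,1,0],[-3,1,-2,1]] U=[[2,1,0,-2],[0,-2,0,2],[0,0,-3,-2],[0,0,0,1]]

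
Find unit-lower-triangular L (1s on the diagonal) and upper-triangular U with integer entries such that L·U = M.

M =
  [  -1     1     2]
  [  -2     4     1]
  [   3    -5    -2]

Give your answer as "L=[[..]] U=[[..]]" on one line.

L=[[1,0,0],[2,1,0],[-3,-1,1]] U=[[-1,1,2],[0,2,-3],[0,0,1]]

  r1 -= 2·r0 → [0,2,-3]
  r2 -= -3·r0 → [0,-2,4]
  r2 -= -1·r1 → [0,0,1]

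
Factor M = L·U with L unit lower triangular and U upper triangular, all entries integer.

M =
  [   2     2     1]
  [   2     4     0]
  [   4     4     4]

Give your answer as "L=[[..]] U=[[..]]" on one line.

L=[[1,0,0],[1,1,0],[2,0,1]] U=[[2,2,1],[0,2,-1],[0,0,2]]

  R1 -= 1·R0 → [0,2,-1]
  R2 -= 2·R0 → [0,0,2]
  R2 -= 0·R1 → [0,0,2]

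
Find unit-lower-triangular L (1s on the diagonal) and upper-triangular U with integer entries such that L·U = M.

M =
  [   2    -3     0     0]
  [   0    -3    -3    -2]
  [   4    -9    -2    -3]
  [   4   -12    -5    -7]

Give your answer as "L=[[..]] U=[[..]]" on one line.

  row1 -= 0·row0 → [0,-3,-3,-2]
  row2 -= 2·row0 → [0,-3,-2,-3]
  row3 -= 2·row0 → [0,-6,-5,-7]
  row2 -= 1·row1 → [0,0,1,-1]
  row3 -= 2·row1 → [0,0,1,-3]
  row3 -= 1·row2 → [0,0,0,-2]

L=[[1,0,0,0],[0,1,0,0],[2,1,1,0],[2,2,1,1]] U=[[2,-3,0,0],[0,-3,-3,-2],[0,0,1,-1],[0,0,0,-2]]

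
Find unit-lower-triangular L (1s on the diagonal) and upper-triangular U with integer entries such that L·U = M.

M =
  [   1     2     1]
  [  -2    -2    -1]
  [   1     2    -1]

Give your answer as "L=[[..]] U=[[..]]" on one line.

  row1 -= -2·row0 → [0,2,1]
  row2 -= 1·row0 → [0,0,-2]
  row2 -= 0·row1 → [0,0,-2]

L=[[1,0,0],[-2,1,0],[1,0,1]] U=[[1,2,1],[0,2,1],[0,0,-2]]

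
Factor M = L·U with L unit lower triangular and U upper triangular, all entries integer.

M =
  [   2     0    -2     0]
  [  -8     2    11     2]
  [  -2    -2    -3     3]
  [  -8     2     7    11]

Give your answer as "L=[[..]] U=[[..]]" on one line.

  row1 -= -4·row0 → [0,2,3,2]
  row2 -= -1·row0 → [0,-2,-5,3]
  row3 -= -4·row0 → [0,2,-1,11]
  row2 -= -1·row1 → [0,0,-2,5]
  row3 -= 1·row1 → [0,0,-4,9]
  row3 -= 2·row2 → [0,0,0,-1]

L=[[1,0,0,0],[-4,1,0,0],[-1,-1,1,0],[-4,1,2,1]] U=[[2,0,-2,0],[0,2,3,2],[0,0,-2,5],[0,0,0,-1]]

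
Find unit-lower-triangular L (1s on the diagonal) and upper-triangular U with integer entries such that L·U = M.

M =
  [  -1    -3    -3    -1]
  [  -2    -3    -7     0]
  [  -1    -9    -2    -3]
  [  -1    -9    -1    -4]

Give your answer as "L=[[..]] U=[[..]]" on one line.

L=[[1,0,0,0],[2,1,0,0],[1,-2,1,0],[1,-2,0,1]] U=[[-1,-3,-3,-1],[0,3,-1,2],[0,0,-1,2],[0,0,0,1]]

  r1 -= 2·r0 → [0,3,-1,2]
  r2 -= 1·r0 → [0,-6,1,-2]
  r3 -= 1·r0 → [0,-6,2,-3]
  r2 -= -2·r1 → [0,0,-1,2]
  r3 -= -2·r1 → [0,0,0,1]
  r3 -= 0·r2 → [0,0,0,1]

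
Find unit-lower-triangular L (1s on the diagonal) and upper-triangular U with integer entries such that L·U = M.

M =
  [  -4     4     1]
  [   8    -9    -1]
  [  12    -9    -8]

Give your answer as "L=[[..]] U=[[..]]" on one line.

  R1 -= -2·R0 → [0,-1,1]
  R2 -= -3·R0 → [0,3,-5]
  R2 -= -3·R1 → [0,0,-2]

L=[[1,0,0],[-2,1,0],[-3,-3,1]] U=[[-4,4,1],[0,-1,1],[0,0,-2]]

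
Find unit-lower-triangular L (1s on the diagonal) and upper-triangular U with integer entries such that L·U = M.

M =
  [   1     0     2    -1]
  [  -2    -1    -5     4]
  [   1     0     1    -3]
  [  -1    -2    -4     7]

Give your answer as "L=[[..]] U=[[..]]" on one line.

  row1 -= -2·row0 → [0,-1,-1,2]
  row2 -= 1·row0 → [0,0,-1,-2]
  row3 -= -1·row0 → [0,-2,-2,6]
  row2 -= 0·row1 → [0,0,-1,-2]
  row3 -= 2·row1 → [0,0,0,2]
  row3 -= 0·row2 → [0,0,0,2]

L=[[1,0,0,0],[-2,1,0,0],[1,0,1,0],[-1,2,0,1]] U=[[1,0,2,-1],[0,-1,-1,2],[0,0,-1,-2],[0,0,0,2]]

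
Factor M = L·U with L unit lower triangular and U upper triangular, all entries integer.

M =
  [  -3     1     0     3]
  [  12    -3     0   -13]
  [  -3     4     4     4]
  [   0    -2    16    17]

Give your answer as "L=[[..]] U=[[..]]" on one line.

  r1 -= -4·r0 → [0,1,0,-1]
  r2 -= 1·r0 → [0,3,4,1]
  r3 -= 0·r0 → [0,-2,16,17]
  r2 -= 3·r1 → [0,0,4,4]
  r3 -= -2·r1 → [0,0,16,15]
  r3 -= 4·r2 → [0,0,0,-1]

L=[[1,0,0,0],[-4,1,0,0],[1,3,1,0],[0,-2,4,1]] U=[[-3,1,0,3],[0,1,0,-1],[0,0,4,4],[0,0,0,-1]]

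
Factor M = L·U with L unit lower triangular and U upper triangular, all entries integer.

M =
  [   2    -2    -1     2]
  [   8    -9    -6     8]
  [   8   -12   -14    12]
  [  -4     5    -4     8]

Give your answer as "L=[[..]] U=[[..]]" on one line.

L=[[1,0,0,0],[4,1,0,0],[4,4,1,0],[-2,-1,4,1]] U=[[2,-2,-1,2],[0,-1,-2,0],[0,0,-2,4],[0,0,0,-4]]

  row1 -= 4·row0 → [0,-1,-2,0]
  row2 -= 4·row0 → [0,-4,-10,4]
  row3 -= -2·row0 → [0,1,-6,12]
  row2 -= 4·row1 → [0,0,-2,4]
  row3 -= -1·row1 → [0,0,-8,12]
  row3 -= 4·row2 → [0,0,0,-4]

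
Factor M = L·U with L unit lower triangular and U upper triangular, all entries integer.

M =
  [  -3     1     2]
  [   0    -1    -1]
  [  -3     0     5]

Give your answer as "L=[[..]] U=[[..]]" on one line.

L=[[1,0,0],[0,1,0],[1,1,1]] U=[[-3,1,2],[0,-1,-1],[0,0,4]]

  r1 -= 0·r0 → [0,-1,-1]
  r2 -= 1·r0 → [0,-1,3]
  r2 -= 1·r1 → [0,0,4]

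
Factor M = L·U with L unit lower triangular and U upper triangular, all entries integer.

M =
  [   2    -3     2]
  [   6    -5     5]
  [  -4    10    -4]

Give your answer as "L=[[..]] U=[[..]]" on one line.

  row1 -= 3·row0 → [0,4,-1]
  row2 -= -2·row0 → [0,4,0]
  row2 -= 1·row1 → [0,0,1]

L=[[1,0,0],[3,1,0],[-2,1,1]] U=[[2,-3,2],[0,4,-1],[0,0,1]]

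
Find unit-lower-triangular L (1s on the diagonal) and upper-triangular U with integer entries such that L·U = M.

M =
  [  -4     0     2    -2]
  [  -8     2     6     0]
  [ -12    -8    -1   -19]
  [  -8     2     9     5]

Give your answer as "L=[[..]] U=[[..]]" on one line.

  row1 -= 2·row0 → [0,2,2,4]
  row2 -= 3·row0 → [0,-8,-7,-13]
  row3 -= 2·row0 → [0,2,5,9]
  row2 -= -4·row1 → [0,0,1,3]
  row3 -= 1·row1 → [0,0,3,5]
  row3 -= 3·row2 → [0,0,0,-4]

L=[[1,0,0,0],[2,1,0,0],[3,-4,1,0],[2,1,3,1]] U=[[-4,0,2,-2],[0,2,2,4],[0,0,1,3],[0,0,0,-4]]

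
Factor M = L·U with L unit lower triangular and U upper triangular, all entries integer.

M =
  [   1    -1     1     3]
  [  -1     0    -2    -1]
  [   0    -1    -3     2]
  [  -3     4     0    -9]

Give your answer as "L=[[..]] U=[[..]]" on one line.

  r1 -= -1·r0 → [0,-1,-1,2]
  r2 -= 0·r0 → [0,-1,-3,2]
  r3 -= -3·r0 → [0,1,3,0]
  r2 -= 1·r1 → [0,0,-2,0]
  r3 -= -1·r1 → [0,0,2,2]
  r3 -= -1·r2 → [0,0,0,2]

L=[[1,0,0,0],[-1,1,0,0],[0,1,1,0],[-3,-1,-1,1]] U=[[1,-1,1,3],[0,-1,-1,2],[0,0,-2,0],[0,0,0,2]]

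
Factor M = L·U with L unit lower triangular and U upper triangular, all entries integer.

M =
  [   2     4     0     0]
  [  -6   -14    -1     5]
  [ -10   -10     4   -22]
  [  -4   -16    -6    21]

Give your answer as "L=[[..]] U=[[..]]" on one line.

L=[[1,0,0,0],[-3,1,0,0],[-5,-5,1,0],[-2,4,2,1]] U=[[2,4,0,0],[0,-2,-1,5],[0,0,-1,3],[0,0,0,-5]]

  r1 -= -3·r0 → [0,-2,-1,5]
  r2 -= -5·r0 → [0,10,4,-22]
  r3 -= -2·r0 → [0,-8,-6,21]
  r2 -= -5·r1 → [0,0,-1,3]
  r3 -= 4·r1 → [0,0,-2,1]
  r3 -= 2·r2 → [0,0,0,-5]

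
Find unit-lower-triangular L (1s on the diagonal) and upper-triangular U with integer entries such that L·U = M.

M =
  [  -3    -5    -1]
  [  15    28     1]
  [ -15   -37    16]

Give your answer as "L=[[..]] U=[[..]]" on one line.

  R1 -= -5·R0 → [0,3,-4]
  R2 -= 5·R0 → [0,-12,21]
  R2 -= -4·R1 → [0,0,5]

L=[[1,0,0],[-5,1,0],[5,-4,1]] U=[[-3,-5,-1],[0,3,-4],[0,0,5]]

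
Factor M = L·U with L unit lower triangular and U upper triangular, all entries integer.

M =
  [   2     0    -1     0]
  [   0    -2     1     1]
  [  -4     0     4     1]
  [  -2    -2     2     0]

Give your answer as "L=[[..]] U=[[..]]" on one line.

L=[[1,0,0,0],[0,1,0,0],[-2,0,1,0],[-1,1,0,1]] U=[[2,0,-1,0],[0,-2,1,1],[0,0,2,1],[0,0,0,-1]]

  row1 -= 0·row0 → [0,-2,1,1]
  row2 -= -2·row0 → [0,0,2,1]
  row3 -= -1·row0 → [0,-2,1,0]
  row2 -= 0·row1 → [0,0,2,1]
  row3 -= 1·row1 → [0,0,0,-1]
  row3 -= 0·row2 → [0,0,0,-1]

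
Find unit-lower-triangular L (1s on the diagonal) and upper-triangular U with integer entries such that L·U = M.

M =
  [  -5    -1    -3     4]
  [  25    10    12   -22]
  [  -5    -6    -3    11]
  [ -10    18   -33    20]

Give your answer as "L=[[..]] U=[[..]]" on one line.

  R1 -= -5·R0 → [0,5,-3,-2]
  R2 -= 1·R0 → [0,-5,0,7]
  R3 -= 2·R0 → [0,20,-27,12]
  R2 -= -1·R1 → [0,0,-3,5]
  R3 -= 4·R1 → [0,0,-15,20]
  R3 -= 5·R2 → [0,0,0,-5]

L=[[1,0,0,0],[-5,1,0,0],[1,-1,1,0],[2,4,5,1]] U=[[-5,-1,-3,4],[0,5,-3,-2],[0,0,-3,5],[0,0,0,-5]]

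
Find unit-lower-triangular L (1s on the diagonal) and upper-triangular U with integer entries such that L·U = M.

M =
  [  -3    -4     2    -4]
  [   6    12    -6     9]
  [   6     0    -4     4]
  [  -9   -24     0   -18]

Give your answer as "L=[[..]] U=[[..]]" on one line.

L=[[1,0,0,0],[-2,1,0,0],[-2,-2,1,0],[3,-3,3,1]] U=[[-3,-4,2,-4],[0,4,-2,1],[0,0,-4,-2],[0,0,0,3]]

  row1 -= -2·row0 → [0,4,-2,1]
  row2 -= -2·row0 → [0,-8,0,-4]
  row3 -= 3·row0 → [0,-12,-6,-6]
  row2 -= -2·row1 → [0,0,-4,-2]
  row3 -= -3·row1 → [0,0,-12,-3]
  row3 -= 3·row2 → [0,0,0,3]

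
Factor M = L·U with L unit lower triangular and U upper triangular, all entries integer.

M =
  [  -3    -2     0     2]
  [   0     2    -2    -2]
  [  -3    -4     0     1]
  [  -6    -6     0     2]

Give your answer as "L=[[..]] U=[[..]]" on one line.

  row1 -= 0·row0 → [0,2,-2,-2]
  row2 -= 1·row0 → [0,-2,0,-1]
  row3 -= 2·row0 → [0,-2,0,-2]
  row2 -= -1·row1 → [0,0,-2,-3]
  row3 -= -1·row1 → [0,0,-2,-4]
  row3 -= 1·row2 → [0,0,0,-1]

L=[[1,0,0,0],[0,1,0,0],[1,-1,1,0],[2,-1,1,1]] U=[[-3,-2,0,2],[0,2,-2,-2],[0,0,-2,-3],[0,0,0,-1]]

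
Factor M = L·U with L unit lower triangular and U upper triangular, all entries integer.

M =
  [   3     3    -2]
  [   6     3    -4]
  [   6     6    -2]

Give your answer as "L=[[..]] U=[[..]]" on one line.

  row1 -= 2·row0 → [0,-3,0]
  row2 -= 2·row0 → [0,0,2]
  row2 -= 0·row1 → [0,0,2]

L=[[1,0,0],[2,1,0],[2,0,1]] U=[[3,3,-2],[0,-3,0],[0,0,2]]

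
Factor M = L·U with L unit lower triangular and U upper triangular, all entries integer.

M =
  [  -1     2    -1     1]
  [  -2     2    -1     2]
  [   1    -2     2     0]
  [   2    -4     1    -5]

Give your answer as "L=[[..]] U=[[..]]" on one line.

  row1 -= 2·row0 → [0,-2,1,0]
  row2 -= -1·row0 → [0,0,1,1]
  row3 -= -2·row0 → [0,0,-1,-3]
  row2 -= 0·row1 → [0,0,1,1]
  row3 -= 0·row1 → [0,0,-1,-3]
  row3 -= -1·row2 → [0,0,0,-2]

L=[[1,0,0,0],[2,1,0,0],[-1,0,1,0],[-2,0,-1,1]] U=[[-1,2,-1,1],[0,-2,1,0],[0,0,1,1],[0,0,0,-2]]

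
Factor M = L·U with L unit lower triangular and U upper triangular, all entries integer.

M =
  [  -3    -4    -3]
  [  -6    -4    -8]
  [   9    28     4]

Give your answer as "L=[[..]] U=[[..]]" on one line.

L=[[1,0,0],[2,1,0],[-3,4,1]] U=[[-3,-4,-3],[0,4,-2],[0,0,3]]

  R1 -= 2·R0 → [0,4,-2]
  R2 -= -3·R0 → [0,16,-5]
  R2 -= 4·R1 → [0,0,3]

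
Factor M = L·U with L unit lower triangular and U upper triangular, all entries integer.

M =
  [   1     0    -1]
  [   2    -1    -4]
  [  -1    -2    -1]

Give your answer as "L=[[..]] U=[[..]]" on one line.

L=[[1,0,0],[2,1,0],[-1,2,1]] U=[[1,0,-1],[0,-1,-2],[0,0,2]]

  R1 -= 2·R0 → [0,-1,-2]
  R2 -= -1·R0 → [0,-2,-2]
  R2 -= 2·R1 → [0,0,2]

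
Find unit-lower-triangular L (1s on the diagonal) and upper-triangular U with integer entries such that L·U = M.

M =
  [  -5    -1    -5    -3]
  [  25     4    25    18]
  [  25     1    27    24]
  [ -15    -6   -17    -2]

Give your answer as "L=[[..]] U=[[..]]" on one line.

L=[[1,0,0,0],[-5,1,0,0],[-5,4,1,0],[3,3,-1,1]] U=[[-5,-1,-5,-3],[0,-1,0,3],[0,0,2,-3],[0,0,0,-5]]

  R1 -= -5·R0 → [0,-1,0,3]
  R2 -= -5·R0 → [0,-4,2,9]
  R3 -= 3·R0 → [0,-3,-2,7]
  R2 -= 4·R1 → [0,0,2,-3]
  R3 -= 3·R1 → [0,0,-2,-2]
  R3 -= -1·R2 → [0,0,0,-5]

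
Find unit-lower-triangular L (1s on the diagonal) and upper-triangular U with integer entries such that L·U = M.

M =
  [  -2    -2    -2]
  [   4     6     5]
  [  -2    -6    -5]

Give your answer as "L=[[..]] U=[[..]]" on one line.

L=[[1,0,0],[-2,1,0],[1,-2,1]] U=[[-2,-2,-2],[0,2,1],[0,0,-1]]

  R1 -= -2·R0 → [0,2,1]
  R2 -= 1·R0 → [0,-4,-3]
  R2 -= -2·R1 → [0,0,-1]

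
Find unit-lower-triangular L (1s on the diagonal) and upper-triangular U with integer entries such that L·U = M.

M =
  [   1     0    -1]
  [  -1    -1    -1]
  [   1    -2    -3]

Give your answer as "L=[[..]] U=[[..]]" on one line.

L=[[1,0,0],[-1,1,0],[1,2,1]] U=[[1,0,-1],[0,-1,-2],[0,0,2]]

  row1 -= -1·row0 → [0,-1,-2]
  row2 -= 1·row0 → [0,-2,-2]
  row2 -= 2·row1 → [0,0,2]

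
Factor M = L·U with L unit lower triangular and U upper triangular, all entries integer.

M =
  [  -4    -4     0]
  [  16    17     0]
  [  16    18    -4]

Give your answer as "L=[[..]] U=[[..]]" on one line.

L=[[1,0,0],[-4,1,0],[-4,2,1]] U=[[-4,-4,0],[0,1,0],[0,0,-4]]

  row1 -= -4·row0 → [0,1,0]
  row2 -= -4·row0 → [0,2,-4]
  row2 -= 2·row1 → [0,0,-4]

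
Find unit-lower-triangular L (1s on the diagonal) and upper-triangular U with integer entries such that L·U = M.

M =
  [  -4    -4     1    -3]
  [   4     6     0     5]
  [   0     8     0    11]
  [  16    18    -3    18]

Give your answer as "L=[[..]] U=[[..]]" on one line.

  R1 -= -1·R0 → [0,2,1,2]
  R2 -= 0·R0 → [0,8,0,11]
  R3 -= -4·R0 → [0,2,1,6]
  R2 -= 4·R1 → [0,0,-4,3]
  R3 -= 1·R1 → [0,0,0,4]
  R3 -= 0·R2 → [0,0,0,4]

L=[[1,0,0,0],[-1,1,0,0],[0,4,1,0],[-4,1,0,1]] U=[[-4,-4,1,-3],[0,2,1,2],[0,0,-4,3],[0,0,0,4]]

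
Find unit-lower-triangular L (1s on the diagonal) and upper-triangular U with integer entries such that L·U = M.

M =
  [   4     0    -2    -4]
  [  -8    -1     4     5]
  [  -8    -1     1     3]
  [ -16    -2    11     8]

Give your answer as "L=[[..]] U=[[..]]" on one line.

L=[[1,0,0,0],[-2,1,0,0],[-2,1,1,0],[-4,2,-1,1]] U=[[4,0,-2,-4],[0,-1,0,-3],[0,0,-3,-2],[0,0,0,-4]]

  row1 -= -2·row0 → [0,-1,0,-3]
  row2 -= -2·row0 → [0,-1,-3,-5]
  row3 -= -4·row0 → [0,-2,3,-8]
  row2 -= 1·row1 → [0,0,-3,-2]
  row3 -= 2·row1 → [0,0,3,-2]
  row3 -= -1·row2 → [0,0,0,-4]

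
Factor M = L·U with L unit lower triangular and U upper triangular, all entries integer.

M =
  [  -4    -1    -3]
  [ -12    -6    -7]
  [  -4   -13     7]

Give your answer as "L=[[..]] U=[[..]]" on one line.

  r1 -= 3·r0 → [0,-3,2]
  r2 -= 1·r0 → [0,-12,10]
  r2 -= 4·r1 → [0,0,2]

L=[[1,0,0],[3,1,0],[1,4,1]] U=[[-4,-1,-3],[0,-3,2],[0,0,2]]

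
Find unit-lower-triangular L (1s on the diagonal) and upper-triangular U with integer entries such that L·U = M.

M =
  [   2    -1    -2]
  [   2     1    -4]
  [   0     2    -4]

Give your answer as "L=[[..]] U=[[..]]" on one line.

  r1 -= 1·r0 → [0,2,-2]
  r2 -= 0·r0 → [0,2,-4]
  r2 -= 1·r1 → [0,0,-2]

L=[[1,0,0],[1,1,0],[0,1,1]] U=[[2,-1,-2],[0,2,-2],[0,0,-2]]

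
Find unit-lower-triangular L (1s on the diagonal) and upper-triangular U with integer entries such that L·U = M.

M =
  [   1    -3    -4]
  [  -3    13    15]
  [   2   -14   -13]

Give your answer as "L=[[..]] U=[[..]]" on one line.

L=[[1,0,0],[-3,1,0],[2,-2,1]] U=[[1,-3,-4],[0,4,3],[0,0,1]]

  r1 -= -3·r0 → [0,4,3]
  r2 -= 2·r0 → [0,-8,-5]
  r2 -= -2·r1 → [0,0,1]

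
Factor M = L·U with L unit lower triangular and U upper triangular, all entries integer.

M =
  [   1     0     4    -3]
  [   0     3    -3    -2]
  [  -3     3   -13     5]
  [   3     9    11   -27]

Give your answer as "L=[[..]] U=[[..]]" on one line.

L=[[1,0,0,0],[0,1,0,0],[-3,1,1,0],[3,3,4,1]] U=[[1,0,4,-3],[0,3,-3,-2],[0,0,2,-2],[0,0,0,-4]]

  row1 -= 0·row0 → [0,3,-3,-2]
  row2 -= -3·row0 → [0,3,-1,-4]
  row3 -= 3·row0 → [0,9,-1,-18]
  row2 -= 1·row1 → [0,0,2,-2]
  row3 -= 3·row1 → [0,0,8,-12]
  row3 -= 4·row2 → [0,0,0,-4]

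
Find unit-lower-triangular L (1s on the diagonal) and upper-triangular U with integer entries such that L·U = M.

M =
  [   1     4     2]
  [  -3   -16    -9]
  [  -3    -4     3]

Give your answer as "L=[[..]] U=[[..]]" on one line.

  R1 -= -3·R0 → [0,-4,-3]
  R2 -= -3·R0 → [0,8,9]
  R2 -= -2·R1 → [0,0,3]

L=[[1,0,0],[-3,1,0],[-3,-2,1]] U=[[1,4,2],[0,-4,-3],[0,0,3]]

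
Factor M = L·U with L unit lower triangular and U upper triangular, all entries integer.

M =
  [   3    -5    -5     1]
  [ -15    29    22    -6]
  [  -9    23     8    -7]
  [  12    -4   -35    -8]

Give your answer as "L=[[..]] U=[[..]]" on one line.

  r1 -= -5·r0 → [0,4,-3,-1]
  r2 -= -3·r0 → [0,8,-7,-4]
  r3 -= 4·r0 → [0,16,-15,-12]
  r2 -= 2·r1 → [0,0,-1,-2]
  r3 -= 4·r1 → [0,0,-3,-8]
  r3 -= 3·r2 → [0,0,0,-2]

L=[[1,0,0,0],[-5,1,0,0],[-3,2,1,0],[4,4,3,1]] U=[[3,-5,-5,1],[0,4,-3,-1],[0,0,-1,-2],[0,0,0,-2]]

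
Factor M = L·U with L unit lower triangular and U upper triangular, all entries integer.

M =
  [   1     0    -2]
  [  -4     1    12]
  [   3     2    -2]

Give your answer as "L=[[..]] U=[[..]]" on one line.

  r1 -= -4·r0 → [0,1,4]
  r2 -= 3·r0 → [0,2,4]
  r2 -= 2·r1 → [0,0,-4]

L=[[1,0,0],[-4,1,0],[3,2,1]] U=[[1,0,-2],[0,1,4],[0,0,-4]]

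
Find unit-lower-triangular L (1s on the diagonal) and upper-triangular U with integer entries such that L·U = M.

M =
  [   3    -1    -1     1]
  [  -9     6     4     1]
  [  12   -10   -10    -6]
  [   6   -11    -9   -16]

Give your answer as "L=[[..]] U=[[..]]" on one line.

  row1 -= -3·row0 → [0,3,1,4]
  row2 -= 4·row0 → [0,-6,-6,-10]
  row3 -= 2·row0 → [0,-9,-7,-18]
  row2 -= -2·row1 → [0,0,-4,-2]
  row3 -= -3·row1 → [0,0,-4,-6]
  row3 -= 1·row2 → [0,0,0,-4]

L=[[1,0,0,0],[-3,1,0,0],[4,-2,1,0],[2,-3,1,1]] U=[[3,-1,-1,1],[0,3,1,4],[0,0,-4,-2],[0,0,0,-4]]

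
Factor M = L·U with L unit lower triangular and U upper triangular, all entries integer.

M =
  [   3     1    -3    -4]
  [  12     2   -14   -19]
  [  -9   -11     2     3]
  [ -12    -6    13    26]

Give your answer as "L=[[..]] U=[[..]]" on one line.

L=[[1,0,0,0],[4,1,0,0],[-3,4,1,0],[-4,1,3,1]] U=[[3,1,-3,-4],[0,-2,-2,-3],[0,0,1,3],[0,0,0,4]]

  row1 -= 4·row0 → [0,-2,-2,-3]
  row2 -= -3·row0 → [0,-8,-7,-9]
  row3 -= -4·row0 → [0,-2,1,10]
  row2 -= 4·row1 → [0,0,1,3]
  row3 -= 1·row1 → [0,0,3,13]
  row3 -= 3·row2 → [0,0,0,4]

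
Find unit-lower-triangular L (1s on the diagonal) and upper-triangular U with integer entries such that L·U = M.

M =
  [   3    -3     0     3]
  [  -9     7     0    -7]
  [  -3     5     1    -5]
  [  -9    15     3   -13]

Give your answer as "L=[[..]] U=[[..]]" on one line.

L=[[1,0,0,0],[-3,1,0,0],[-1,-1,1,0],[-3,-3,3,1]] U=[[3,-3,0,3],[0,-2,0,2],[0,0,1,0],[0,0,0,2]]

  r1 -= -3·r0 → [0,-2,0,2]
  r2 -= -1·r0 → [0,2,1,-2]
  r3 -= -3·r0 → [0,6,3,-4]
  r2 -= -1·r1 → [0,0,1,0]
  r3 -= -3·r1 → [0,0,3,2]
  r3 -= 3·r2 → [0,0,0,2]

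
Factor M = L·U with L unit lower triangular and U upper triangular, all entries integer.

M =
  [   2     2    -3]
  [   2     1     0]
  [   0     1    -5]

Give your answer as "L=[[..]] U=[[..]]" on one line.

  row1 -= 1·row0 → [0,-1,3]
  row2 -= 0·row0 → [0,1,-5]
  row2 -= -1·row1 → [0,0,-2]

L=[[1,0,0],[1,1,0],[0,-1,1]] U=[[2,2,-3],[0,-1,3],[0,0,-2]]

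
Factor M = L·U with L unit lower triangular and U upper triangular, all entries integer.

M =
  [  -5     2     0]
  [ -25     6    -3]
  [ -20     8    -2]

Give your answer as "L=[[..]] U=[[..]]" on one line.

L=[[1,0,0],[5,1,0],[4,0,1]] U=[[-5,2,0],[0,-4,-3],[0,0,-2]]

  r1 -= 5·r0 → [0,-4,-3]
  r2 -= 4·r0 → [0,0,-2]
  r2 -= 0·r1 → [0,0,-2]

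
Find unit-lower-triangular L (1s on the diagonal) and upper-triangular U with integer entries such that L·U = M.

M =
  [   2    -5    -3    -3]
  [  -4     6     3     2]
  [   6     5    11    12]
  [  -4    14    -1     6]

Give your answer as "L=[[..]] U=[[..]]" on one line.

  row1 -= -2·row0 → [0,-4,-3,-4]
  row2 -= 3·row0 → [0,20,20,21]
  row3 -= -2·row0 → [0,4,-7,0]
  row2 -= -5·row1 → [0,0,5,1]
  row3 -= -1·row1 → [0,0,-10,-4]
  row3 -= -2·row2 → [0,0,0,-2]

L=[[1,0,0,0],[-2,1,0,0],[3,-5,1,0],[-2,-1,-2,1]] U=[[2,-5,-3,-3],[0,-4,-3,-4],[0,0,5,1],[0,0,0,-2]]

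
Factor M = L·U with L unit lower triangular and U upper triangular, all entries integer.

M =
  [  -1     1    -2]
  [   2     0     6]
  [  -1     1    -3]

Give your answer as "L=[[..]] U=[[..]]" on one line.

  R1 -= -2·R0 → [0,2,2]
  R2 -= 1·R0 → [0,0,-1]
  R2 -= 0·R1 → [0,0,-1]

L=[[1,0,0],[-2,1,0],[1,0,1]] U=[[-1,1,-2],[0,2,2],[0,0,-1]]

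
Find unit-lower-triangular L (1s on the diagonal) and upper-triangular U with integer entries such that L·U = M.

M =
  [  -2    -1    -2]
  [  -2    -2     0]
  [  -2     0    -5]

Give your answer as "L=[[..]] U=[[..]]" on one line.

  r1 -= 1·r0 → [0,-1,2]
  r2 -= 1·r0 → [0,1,-3]
  r2 -= -1·r1 → [0,0,-1]

L=[[1,0,0],[1,1,0],[1,-1,1]] U=[[-2,-1,-2],[0,-1,2],[0,0,-1]]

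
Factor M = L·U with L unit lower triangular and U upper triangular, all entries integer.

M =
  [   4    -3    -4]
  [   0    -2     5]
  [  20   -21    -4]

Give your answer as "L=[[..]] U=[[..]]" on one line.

L=[[1,0,0],[0,1,0],[5,3,1]] U=[[4,-3,-4],[0,-2,5],[0,0,1]]

  r1 -= 0·r0 → [0,-2,5]
  r2 -= 5·r0 → [0,-6,16]
  r2 -= 3·r1 → [0,0,1]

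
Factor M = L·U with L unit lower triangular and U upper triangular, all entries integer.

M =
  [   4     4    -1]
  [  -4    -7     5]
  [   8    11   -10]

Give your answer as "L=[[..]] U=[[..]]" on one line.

L=[[1,0,0],[-1,1,0],[2,-1,1]] U=[[4,4,-1],[0,-3,4],[0,0,-4]]

  r1 -= -1·r0 → [0,-3,4]
  r2 -= 2·r0 → [0,3,-8]
  r2 -= -1·r1 → [0,0,-4]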